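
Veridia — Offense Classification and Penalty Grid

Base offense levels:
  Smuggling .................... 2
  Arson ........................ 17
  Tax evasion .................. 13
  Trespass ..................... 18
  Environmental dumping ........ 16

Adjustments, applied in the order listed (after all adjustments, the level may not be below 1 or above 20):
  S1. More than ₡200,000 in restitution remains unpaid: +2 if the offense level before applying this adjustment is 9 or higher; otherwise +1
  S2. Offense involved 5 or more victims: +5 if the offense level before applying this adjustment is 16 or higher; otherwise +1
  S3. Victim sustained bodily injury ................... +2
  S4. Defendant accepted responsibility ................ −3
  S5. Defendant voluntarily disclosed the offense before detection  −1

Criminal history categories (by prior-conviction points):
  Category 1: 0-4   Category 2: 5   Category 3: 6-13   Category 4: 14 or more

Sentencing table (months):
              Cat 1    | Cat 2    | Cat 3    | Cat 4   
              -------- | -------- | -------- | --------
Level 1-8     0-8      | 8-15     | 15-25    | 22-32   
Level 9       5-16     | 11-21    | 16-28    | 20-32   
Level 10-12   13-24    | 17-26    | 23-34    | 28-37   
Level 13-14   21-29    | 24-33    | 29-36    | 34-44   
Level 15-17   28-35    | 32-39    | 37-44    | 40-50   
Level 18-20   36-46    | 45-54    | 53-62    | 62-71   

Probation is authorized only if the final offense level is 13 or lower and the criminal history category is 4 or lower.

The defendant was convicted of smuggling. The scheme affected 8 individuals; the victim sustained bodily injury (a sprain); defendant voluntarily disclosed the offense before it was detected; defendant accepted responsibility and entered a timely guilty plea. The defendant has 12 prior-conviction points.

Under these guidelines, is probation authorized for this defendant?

Base offense level for smuggling: 2.
S1 does not apply.
S2 applies (level before this adjustment is 2 < 16, so +1): 2 + 1 = 3.
S3 applies: 3 + 2 = 5.
S4 applies: 5 − 3 = 2.
S5 applies: 2 − 1 = 1.
Final offense level: 1.
Criminal history: 12 prior points → Category 3 (6-13).
Level 1 falls in the 1-8 band.
Grid: Level 1-8 × Category 3 = 15-25 months.
Probation check: level 1 ≤ 13 and category 3 ≤ 4 → eligible.

Yes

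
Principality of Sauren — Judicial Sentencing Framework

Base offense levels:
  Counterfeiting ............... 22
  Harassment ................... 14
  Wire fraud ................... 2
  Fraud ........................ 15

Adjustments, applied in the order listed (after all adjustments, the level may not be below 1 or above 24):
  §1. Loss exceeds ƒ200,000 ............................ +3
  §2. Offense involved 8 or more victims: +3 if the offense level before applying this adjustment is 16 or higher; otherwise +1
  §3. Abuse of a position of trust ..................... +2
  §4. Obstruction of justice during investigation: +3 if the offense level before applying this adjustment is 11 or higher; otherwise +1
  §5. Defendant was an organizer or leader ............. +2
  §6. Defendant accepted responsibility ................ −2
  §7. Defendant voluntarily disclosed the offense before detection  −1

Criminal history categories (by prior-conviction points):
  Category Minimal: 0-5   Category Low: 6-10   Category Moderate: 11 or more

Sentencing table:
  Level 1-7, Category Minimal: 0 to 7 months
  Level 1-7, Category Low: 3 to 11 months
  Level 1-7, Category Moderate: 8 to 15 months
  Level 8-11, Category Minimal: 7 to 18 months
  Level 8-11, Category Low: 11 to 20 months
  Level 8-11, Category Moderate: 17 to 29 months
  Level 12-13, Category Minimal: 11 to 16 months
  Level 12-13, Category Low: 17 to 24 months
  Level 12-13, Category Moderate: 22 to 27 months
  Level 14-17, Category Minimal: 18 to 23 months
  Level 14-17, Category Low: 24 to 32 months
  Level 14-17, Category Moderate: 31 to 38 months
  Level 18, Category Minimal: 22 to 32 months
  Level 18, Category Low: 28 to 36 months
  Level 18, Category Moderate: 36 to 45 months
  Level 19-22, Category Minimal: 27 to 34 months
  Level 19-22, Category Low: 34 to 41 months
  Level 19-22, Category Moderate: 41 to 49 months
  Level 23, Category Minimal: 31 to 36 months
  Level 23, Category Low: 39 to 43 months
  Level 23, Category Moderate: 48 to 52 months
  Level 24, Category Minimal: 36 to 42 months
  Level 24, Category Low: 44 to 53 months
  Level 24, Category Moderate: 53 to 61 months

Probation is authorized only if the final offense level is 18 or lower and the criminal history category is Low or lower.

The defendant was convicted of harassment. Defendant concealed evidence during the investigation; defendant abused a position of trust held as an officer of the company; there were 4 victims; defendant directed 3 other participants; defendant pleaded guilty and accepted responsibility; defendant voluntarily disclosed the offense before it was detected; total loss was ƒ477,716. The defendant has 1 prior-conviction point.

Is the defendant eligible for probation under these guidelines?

Base offense level for harassment: 14.
§1 applies: 14 + 3 = 17.
§2 does not apply.
§3 applies: 17 + 2 = 19.
§4 applies (level before this adjustment is 19 ≥ 11, so +3): 19 + 3 = 22.
§5 applies: 22 + 2 = 24.
§6 applies: 24 − 2 = 22.
§7 applies: 22 − 1 = 21.
Final offense level: 21.
Criminal history: 1 prior point → Category Minimal (0-5).
Level 21 falls in the 19-22 band.
Grid: Level 19-22 × Category Minimal = 27-34 months.
Probation check: level 21 > 18 and category Minimal ≤ Low → not eligible.

No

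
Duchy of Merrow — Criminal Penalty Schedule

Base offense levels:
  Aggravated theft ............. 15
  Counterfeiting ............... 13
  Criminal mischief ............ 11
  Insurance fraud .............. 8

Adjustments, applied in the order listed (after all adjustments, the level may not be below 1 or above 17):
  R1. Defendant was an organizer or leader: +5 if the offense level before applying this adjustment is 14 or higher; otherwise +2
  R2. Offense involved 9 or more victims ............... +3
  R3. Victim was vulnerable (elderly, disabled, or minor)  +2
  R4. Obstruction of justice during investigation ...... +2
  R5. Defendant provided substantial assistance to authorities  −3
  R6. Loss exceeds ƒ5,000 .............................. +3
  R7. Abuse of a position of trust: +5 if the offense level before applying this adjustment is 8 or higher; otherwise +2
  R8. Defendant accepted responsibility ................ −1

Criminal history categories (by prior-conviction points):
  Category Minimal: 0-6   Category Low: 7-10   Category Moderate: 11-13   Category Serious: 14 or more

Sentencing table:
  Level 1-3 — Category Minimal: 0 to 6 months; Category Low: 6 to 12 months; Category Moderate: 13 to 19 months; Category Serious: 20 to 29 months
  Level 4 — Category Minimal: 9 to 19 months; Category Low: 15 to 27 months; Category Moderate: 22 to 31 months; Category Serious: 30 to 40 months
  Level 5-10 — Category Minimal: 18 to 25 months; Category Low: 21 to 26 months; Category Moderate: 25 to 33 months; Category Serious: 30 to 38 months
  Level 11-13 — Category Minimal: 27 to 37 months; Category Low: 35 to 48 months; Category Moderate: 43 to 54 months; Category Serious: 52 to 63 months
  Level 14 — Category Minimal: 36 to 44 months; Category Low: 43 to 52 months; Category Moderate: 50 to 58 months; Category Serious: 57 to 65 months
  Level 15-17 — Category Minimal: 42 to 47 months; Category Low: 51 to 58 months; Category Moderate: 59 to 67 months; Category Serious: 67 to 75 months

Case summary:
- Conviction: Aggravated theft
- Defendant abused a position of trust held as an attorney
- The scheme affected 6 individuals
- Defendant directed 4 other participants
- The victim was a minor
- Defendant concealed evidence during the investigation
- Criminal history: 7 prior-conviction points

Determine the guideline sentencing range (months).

51-58 months

Base offense level for aggravated theft: 15.
R1 applies (level before this adjustment is 15 ≥ 14, so +5): 15 + 5 = 20.
R3 applies: 20 + 2 = 22.
R4 applies: 22 + 2 = 24.
R5 does not apply.
R6 does not apply.
R7 applies (level before this adjustment is 24 ≥ 8, so +5): 24 + 5 = 29.
R8 does not apply.
Level 29 exceeds the maximum of 17; capped at 17.
Final offense level: 17.
Criminal history: 7 prior points → Category Low (7-10).
Level 17 falls in the 15-17 band.
Grid: Level 15-17 × Category Low = 51-58 months.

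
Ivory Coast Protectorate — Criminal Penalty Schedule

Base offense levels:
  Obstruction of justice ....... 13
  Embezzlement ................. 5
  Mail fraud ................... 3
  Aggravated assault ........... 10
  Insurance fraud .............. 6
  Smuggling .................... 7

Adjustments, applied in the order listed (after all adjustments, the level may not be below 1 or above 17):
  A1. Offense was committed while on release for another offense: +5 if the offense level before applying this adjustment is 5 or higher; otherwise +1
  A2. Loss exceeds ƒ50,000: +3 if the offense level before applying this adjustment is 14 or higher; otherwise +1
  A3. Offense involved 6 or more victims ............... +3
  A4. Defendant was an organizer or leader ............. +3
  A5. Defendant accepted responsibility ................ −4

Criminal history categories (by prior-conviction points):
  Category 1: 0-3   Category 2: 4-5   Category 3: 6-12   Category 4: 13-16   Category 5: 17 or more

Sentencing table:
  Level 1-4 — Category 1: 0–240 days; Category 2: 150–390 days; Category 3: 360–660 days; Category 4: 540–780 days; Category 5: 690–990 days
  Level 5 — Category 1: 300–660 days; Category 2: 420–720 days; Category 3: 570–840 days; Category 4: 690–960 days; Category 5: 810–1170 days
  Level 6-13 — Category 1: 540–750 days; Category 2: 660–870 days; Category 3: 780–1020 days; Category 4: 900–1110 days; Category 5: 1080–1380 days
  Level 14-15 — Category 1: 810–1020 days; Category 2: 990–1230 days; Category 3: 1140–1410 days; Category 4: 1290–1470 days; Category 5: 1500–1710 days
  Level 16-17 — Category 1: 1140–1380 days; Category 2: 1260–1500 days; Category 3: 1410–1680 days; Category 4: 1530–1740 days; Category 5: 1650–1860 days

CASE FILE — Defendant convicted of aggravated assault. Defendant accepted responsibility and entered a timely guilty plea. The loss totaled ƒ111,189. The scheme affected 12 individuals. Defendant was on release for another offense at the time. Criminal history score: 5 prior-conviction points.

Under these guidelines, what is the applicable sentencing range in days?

1260-1500 days

Base offense level for aggravated assault: 10.
A1 applies (level before this adjustment is 10 ≥ 5, so +5): 10 + 5 = 15.
A2 applies (level before this adjustment is 15 ≥ 14, so +3): 15 + 3 = 18.
A3 applies: 18 + 3 = 21.
A4 does not apply.
A5 applies: 21 − 4 = 17.
Final offense level: 17.
Criminal history: 5 prior points → Category 2 (4-5).
Level 17 falls in the 16-17 band.
Grid: Level 16-17 × Category 2 = 1260-1500 days.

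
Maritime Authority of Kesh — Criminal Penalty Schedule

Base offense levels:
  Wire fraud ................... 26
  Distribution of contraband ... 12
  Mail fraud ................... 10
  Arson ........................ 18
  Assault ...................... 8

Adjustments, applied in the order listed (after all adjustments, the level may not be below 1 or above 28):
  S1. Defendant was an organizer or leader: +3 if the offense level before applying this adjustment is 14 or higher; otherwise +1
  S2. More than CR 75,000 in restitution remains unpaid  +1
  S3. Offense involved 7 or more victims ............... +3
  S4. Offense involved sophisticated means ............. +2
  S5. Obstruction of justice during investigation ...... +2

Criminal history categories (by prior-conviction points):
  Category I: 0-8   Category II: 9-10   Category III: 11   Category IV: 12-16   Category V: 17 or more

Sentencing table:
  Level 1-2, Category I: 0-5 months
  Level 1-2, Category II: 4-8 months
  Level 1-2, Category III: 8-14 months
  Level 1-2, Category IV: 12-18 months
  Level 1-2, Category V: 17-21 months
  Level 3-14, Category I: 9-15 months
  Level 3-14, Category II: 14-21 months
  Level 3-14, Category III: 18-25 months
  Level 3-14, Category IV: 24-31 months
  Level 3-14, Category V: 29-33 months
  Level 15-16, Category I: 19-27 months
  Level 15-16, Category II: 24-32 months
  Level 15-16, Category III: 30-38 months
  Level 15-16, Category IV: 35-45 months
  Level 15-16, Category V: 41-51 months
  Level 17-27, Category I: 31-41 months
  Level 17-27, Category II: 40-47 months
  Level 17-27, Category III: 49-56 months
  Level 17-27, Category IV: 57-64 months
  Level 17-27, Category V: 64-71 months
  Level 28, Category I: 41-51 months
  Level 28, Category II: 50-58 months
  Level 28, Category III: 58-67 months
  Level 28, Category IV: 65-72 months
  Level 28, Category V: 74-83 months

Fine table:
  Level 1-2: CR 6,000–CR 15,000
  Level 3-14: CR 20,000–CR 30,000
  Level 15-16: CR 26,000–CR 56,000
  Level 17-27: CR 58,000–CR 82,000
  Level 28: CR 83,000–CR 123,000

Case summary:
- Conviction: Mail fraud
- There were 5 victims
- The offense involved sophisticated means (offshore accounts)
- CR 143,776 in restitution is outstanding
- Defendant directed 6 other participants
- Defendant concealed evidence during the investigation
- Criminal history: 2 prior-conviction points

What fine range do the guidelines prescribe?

Base offense level for mail fraud: 10.
S1 applies (level before this adjustment is 10 < 14, so +1): 10 + 1 = 11.
S2 applies: 11 + 1 = 12.
S3 does not apply.
S4 applies: 12 + 2 = 14.
S5 applies: 14 + 2 = 16.
Final offense level: 16.
Level 16 falls in the 15-16 band.
Fine table: Level 15-16 → CR 26,000–CR 56,000.

CR 26,000–CR 56,000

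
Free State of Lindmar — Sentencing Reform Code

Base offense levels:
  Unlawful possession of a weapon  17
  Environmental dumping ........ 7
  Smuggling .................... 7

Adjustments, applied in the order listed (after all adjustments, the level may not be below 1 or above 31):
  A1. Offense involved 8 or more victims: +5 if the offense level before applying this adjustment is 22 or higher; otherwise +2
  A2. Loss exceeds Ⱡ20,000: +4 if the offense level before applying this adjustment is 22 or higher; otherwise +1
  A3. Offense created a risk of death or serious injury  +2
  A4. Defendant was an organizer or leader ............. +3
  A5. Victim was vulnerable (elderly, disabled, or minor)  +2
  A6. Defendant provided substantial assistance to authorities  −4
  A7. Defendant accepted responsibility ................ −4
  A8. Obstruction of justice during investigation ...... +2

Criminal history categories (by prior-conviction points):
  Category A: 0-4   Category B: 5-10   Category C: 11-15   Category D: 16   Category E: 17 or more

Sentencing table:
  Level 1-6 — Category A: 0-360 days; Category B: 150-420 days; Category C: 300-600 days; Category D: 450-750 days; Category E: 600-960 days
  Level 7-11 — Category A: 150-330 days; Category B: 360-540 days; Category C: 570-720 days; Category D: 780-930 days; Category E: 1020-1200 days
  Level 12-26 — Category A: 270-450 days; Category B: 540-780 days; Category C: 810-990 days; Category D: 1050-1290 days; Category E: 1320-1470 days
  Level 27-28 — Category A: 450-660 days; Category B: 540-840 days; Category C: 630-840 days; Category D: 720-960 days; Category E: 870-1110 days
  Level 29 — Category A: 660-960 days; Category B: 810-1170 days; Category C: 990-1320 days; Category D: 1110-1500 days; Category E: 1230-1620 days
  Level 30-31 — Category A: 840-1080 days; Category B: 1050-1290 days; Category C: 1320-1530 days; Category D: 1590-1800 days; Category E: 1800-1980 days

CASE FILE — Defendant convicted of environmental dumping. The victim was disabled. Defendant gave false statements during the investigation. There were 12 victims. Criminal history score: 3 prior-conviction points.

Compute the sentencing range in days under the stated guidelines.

Base offense level for environmental dumping: 7.
A1 applies (level before this adjustment is 7 < 22, so +2): 7 + 2 = 9.
A2 does not apply.
A5 applies: 9 + 2 = 11.
A8 applies: 11 + 2 = 13.
Final offense level: 13.
Criminal history: 3 prior points → Category A (0-4).
Level 13 falls in the 12-26 band.
Grid: Level 12-26 × Category A = 270-450 days.

270-450 days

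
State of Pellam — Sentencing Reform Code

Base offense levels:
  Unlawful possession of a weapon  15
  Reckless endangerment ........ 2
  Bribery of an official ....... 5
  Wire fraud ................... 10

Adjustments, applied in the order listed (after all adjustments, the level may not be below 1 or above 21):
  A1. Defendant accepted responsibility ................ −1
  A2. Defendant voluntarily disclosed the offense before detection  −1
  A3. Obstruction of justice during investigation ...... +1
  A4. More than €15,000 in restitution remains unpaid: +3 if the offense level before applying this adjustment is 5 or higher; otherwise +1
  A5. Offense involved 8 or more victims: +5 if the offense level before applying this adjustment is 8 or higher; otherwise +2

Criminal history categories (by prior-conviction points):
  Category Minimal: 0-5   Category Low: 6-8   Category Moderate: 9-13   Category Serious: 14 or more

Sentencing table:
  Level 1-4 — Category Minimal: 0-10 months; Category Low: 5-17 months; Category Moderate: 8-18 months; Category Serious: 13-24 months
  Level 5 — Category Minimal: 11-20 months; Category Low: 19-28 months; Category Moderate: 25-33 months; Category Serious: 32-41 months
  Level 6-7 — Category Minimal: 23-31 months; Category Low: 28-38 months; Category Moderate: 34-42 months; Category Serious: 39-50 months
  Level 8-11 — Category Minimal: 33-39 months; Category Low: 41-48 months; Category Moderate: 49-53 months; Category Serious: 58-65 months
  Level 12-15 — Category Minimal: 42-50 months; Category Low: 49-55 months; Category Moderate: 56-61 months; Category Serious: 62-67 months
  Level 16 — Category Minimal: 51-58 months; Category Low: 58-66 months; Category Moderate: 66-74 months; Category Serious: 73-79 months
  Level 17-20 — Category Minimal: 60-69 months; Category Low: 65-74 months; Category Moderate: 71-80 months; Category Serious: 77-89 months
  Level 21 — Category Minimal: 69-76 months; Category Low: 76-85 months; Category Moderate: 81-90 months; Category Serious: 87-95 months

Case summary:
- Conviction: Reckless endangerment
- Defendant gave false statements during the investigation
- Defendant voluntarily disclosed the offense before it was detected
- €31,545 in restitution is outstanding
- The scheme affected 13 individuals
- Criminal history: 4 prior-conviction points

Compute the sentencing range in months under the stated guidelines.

Base offense level for reckless endangerment: 2.
A1 does not apply.
A2 applies: 2 − 1 = 1.
A3 applies: 1 + 1 = 2.
A4 applies (level before this adjustment is 2 < 5, so +1): 2 + 1 = 3.
A5 applies (level before this adjustment is 3 < 8, so +2): 3 + 2 = 5.
Final offense level: 5.
Criminal history: 4 prior points → Category Minimal (0-5).
Level 5 falls in the 5 band.
Grid: Level 5 × Category Minimal = 11-20 months.

11-20 months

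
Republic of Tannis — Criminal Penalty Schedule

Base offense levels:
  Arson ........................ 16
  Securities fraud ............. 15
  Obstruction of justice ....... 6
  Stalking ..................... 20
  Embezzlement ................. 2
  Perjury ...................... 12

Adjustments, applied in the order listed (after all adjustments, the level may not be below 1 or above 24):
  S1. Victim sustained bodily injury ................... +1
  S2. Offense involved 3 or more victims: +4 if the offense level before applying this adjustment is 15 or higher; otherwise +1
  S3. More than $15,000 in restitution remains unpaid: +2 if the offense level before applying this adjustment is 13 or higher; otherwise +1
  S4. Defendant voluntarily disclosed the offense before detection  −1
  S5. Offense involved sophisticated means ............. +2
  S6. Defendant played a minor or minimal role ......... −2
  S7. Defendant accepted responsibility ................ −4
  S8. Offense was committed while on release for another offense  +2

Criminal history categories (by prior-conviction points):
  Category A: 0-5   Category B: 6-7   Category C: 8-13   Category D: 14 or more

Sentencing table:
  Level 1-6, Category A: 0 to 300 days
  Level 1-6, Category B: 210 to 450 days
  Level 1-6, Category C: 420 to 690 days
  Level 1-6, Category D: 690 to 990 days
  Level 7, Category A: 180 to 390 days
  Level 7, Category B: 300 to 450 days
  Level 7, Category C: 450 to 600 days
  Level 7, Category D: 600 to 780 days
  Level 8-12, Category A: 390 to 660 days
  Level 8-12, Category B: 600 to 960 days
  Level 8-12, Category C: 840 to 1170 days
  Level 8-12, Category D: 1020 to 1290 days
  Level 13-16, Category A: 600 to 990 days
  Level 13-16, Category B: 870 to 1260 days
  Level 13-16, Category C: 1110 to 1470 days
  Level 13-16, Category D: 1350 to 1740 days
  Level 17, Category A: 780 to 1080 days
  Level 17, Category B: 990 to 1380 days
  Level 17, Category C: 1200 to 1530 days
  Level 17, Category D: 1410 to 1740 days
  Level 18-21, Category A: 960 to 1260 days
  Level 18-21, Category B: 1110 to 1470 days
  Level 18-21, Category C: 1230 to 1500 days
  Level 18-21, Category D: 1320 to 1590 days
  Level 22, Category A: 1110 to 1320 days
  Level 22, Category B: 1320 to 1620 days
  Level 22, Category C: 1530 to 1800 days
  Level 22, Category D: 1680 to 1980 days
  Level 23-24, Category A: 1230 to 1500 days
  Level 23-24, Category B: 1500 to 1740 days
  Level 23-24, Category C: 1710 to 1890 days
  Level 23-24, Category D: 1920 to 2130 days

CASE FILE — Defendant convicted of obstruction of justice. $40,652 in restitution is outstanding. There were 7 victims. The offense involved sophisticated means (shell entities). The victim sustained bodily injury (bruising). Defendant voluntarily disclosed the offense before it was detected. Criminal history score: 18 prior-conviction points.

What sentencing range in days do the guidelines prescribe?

1020-1290 days

Base offense level for obstruction of justice: 6.
S1 applies: 6 + 1 = 7.
S2 applies (level before this adjustment is 7 < 15, so +1): 7 + 1 = 8.
S3 applies (level before this adjustment is 8 < 13, so +1): 8 + 1 = 9.
S4 applies: 9 − 1 = 8.
S5 applies: 8 + 2 = 10.
S6 does not apply.
S8 does not apply.
Final offense level: 10.
Criminal history: 18 prior points → Category D (14+).
Level 10 falls in the 8-12 band.
Grid: Level 8-12 × Category D = 1020-1290 days.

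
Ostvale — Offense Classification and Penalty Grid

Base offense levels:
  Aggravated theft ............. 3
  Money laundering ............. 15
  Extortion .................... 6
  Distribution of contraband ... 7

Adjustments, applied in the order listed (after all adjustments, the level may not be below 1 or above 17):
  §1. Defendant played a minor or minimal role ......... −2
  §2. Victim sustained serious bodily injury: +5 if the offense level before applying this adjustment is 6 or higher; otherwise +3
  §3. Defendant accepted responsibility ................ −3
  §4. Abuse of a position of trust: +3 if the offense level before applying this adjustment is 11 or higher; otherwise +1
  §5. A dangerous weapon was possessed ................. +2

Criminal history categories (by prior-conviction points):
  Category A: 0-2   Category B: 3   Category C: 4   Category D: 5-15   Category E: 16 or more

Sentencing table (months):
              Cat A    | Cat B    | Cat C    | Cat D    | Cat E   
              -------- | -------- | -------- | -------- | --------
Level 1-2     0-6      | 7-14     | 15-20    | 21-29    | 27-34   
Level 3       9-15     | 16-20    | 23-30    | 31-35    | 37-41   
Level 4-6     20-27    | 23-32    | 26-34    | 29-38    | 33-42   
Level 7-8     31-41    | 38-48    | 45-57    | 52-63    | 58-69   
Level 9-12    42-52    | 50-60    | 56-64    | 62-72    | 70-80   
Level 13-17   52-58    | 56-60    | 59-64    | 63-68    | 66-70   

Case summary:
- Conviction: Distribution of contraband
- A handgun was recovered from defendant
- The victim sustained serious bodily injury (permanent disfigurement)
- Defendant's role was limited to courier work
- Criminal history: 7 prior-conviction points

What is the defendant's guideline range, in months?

62-72 months

Base offense level for distribution of contraband: 7.
§1 applies: 7 − 2 = 5.
§2 applies (level before this adjustment is 5 < 6, so +3): 5 + 3 = 8.
§3 does not apply.
§5 applies: 8 + 2 = 10.
Final offense level: 10.
Criminal history: 7 prior points → Category D (5-15).
Level 10 falls in the 9-12 band.
Grid: Level 9-12 × Category D = 62-72 months.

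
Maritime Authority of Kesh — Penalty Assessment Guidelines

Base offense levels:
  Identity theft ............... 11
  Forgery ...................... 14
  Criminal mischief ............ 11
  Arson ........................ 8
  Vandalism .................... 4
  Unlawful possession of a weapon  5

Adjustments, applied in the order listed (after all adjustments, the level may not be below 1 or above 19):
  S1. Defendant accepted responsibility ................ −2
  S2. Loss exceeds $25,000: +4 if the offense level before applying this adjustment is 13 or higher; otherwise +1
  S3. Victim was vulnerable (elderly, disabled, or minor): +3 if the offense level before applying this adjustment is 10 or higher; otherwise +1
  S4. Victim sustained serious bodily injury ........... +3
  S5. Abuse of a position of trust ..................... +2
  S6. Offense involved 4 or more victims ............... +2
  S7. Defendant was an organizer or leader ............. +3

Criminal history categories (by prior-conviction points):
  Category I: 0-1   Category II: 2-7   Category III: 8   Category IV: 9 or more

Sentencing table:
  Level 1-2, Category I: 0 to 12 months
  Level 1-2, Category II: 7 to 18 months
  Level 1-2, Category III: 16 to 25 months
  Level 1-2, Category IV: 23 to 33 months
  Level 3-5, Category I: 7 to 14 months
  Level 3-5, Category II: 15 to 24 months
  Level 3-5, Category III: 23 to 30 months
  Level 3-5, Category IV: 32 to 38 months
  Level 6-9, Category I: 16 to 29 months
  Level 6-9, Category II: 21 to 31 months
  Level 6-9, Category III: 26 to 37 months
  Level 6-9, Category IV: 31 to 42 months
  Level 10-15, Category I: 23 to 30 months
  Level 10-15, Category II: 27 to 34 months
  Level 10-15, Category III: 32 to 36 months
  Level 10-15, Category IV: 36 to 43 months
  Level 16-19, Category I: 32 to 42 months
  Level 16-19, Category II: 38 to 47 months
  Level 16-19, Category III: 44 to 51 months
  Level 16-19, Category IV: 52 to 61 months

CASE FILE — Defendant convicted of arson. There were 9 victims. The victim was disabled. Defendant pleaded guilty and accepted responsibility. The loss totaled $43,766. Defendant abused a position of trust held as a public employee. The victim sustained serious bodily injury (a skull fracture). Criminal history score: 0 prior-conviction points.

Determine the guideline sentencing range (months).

23-30 months

Base offense level for arson: 8.
S1 applies: 8 − 2 = 6.
S2 applies (level before this adjustment is 6 < 13, so +1): 6 + 1 = 7.
S3 applies (level before this adjustment is 7 < 10, so +1): 7 + 1 = 8.
S4 applies: 8 + 3 = 11.
S5 applies: 11 + 2 = 13.
S6 applies: 13 + 2 = 15.
S7 does not apply.
Final offense level: 15.
Criminal history: 0 prior points → Category I (0-1).
Level 15 falls in the 10-15 band.
Grid: Level 10-15 × Category I = 23-30 months.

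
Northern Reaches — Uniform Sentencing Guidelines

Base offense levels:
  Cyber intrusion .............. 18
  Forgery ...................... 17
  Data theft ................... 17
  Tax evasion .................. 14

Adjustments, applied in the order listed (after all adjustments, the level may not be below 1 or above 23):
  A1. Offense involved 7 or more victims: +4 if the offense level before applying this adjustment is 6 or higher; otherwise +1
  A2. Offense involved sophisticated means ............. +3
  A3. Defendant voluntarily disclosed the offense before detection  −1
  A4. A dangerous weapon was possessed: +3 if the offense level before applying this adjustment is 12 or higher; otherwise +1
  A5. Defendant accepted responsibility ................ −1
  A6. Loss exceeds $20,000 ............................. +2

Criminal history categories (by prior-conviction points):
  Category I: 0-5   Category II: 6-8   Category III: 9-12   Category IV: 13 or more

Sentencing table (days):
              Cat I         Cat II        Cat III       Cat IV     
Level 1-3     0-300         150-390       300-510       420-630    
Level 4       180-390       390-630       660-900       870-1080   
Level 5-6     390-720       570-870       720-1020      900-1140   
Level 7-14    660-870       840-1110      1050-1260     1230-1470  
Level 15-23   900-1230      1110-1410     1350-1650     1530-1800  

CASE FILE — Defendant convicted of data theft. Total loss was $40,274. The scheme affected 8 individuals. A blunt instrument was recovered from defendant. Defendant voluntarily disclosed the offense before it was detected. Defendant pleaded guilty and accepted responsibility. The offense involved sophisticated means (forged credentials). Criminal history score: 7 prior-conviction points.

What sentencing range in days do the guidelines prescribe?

Base offense level for data theft: 17.
A1 applies (level before this adjustment is 17 ≥ 6, so +4): 17 + 4 = 21.
A2 applies: 21 + 3 = 24.
A3 applies: 24 − 1 = 23.
A4 applies (level before this adjustment is 23 ≥ 12, so +3): 23 + 3 = 26.
A5 applies: 26 − 1 = 25.
A6 applies: 25 + 2 = 27.
Level 27 exceeds the maximum of 23; capped at 23.
Final offense level: 23.
Criminal history: 7 prior points → Category II (6-8).
Level 23 falls in the 15-23 band.
Grid: Level 15-23 × Category II = 1110-1410 days.

1110-1410 days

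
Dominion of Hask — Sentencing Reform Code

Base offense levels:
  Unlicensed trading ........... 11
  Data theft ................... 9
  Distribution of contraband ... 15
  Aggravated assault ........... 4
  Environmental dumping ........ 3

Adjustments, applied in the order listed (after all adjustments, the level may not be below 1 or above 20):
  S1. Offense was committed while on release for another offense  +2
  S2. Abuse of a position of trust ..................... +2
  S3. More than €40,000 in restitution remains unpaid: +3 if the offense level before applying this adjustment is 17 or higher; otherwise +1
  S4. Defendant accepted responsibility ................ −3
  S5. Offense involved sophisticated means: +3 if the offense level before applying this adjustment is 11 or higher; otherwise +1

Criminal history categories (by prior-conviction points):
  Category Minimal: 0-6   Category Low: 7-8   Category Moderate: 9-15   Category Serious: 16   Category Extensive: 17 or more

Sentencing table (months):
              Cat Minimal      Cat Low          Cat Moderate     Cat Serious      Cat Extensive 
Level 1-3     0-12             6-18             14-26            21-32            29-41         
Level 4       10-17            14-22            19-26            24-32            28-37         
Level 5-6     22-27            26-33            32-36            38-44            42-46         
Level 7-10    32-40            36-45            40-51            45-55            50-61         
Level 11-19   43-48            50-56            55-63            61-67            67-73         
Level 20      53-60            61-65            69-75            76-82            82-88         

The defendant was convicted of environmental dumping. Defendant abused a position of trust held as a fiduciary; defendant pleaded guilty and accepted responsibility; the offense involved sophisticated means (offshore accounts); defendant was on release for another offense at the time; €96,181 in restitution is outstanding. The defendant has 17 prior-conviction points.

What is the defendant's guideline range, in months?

Base offense level for environmental dumping: 3.
S1 applies: 3 + 2 = 5.
S2 applies: 5 + 2 = 7.
S3 applies (level before this adjustment is 7 < 17, so +1): 7 + 1 = 8.
S4 applies: 8 − 3 = 5.
S5 applies (level before this adjustment is 5 < 11, so +1): 5 + 1 = 6.
Final offense level: 6.
Criminal history: 17 prior points → Category Extensive (17+).
Level 6 falls in the 5-6 band.
Grid: Level 5-6 × Category Extensive = 42-46 months.

42-46 months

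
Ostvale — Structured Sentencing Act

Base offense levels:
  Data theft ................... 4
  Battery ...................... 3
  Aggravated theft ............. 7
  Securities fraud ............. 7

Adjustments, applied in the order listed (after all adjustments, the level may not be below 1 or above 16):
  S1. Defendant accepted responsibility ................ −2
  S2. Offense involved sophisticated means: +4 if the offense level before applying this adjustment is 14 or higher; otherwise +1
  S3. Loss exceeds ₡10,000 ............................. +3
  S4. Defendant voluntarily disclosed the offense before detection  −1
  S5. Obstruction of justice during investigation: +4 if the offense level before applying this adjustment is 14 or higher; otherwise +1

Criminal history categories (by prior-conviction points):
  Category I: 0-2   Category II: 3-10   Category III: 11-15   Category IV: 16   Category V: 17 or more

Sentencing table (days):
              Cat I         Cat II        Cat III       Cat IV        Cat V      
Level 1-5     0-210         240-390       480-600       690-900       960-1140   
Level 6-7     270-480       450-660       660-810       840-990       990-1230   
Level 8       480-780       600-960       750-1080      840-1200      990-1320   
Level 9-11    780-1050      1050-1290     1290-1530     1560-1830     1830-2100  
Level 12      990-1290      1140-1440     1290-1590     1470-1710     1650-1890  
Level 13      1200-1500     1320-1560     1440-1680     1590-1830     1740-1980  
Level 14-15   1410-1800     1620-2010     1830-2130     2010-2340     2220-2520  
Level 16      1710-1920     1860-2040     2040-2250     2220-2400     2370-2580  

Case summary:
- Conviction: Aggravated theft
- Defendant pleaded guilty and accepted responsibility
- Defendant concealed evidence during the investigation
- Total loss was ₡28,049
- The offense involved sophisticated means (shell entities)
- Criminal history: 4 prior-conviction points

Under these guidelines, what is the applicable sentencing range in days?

Base offense level for aggravated theft: 7.
S1 applies: 7 − 2 = 5.
S2 applies (level before this adjustment is 5 < 14, so +1): 5 + 1 = 6.
S3 applies: 6 + 3 = 9.
S5 applies (level before this adjustment is 9 < 14, so +1): 9 + 1 = 10.
Final offense level: 10.
Criminal history: 4 prior points → Category II (3-10).
Level 10 falls in the 9-11 band.
Grid: Level 9-11 × Category II = 1050-1290 days.

1050-1290 days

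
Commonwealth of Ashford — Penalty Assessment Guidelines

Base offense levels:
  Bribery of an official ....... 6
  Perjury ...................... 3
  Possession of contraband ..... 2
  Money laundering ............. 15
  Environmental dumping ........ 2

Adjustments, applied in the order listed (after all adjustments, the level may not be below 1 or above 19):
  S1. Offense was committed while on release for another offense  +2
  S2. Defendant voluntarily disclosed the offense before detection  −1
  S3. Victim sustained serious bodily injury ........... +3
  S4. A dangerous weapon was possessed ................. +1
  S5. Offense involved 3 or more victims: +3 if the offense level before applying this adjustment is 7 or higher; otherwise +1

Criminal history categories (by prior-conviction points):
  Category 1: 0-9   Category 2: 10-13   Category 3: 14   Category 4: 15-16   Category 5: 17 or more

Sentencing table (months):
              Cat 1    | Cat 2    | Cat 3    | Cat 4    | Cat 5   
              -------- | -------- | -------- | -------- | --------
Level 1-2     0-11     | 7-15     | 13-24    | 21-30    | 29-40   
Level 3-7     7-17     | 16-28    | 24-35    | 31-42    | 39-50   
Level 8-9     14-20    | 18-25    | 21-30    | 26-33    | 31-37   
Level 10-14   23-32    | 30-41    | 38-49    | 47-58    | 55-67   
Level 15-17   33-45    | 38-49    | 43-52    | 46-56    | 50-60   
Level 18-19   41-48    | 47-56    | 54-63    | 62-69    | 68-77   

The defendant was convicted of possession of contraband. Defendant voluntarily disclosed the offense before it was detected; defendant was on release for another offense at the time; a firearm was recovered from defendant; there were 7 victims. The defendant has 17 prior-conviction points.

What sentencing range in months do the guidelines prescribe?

Base offense level for possession of contraband: 2.
S1 applies: 2 + 2 = 4.
S2 applies: 4 − 1 = 3.
S4 applies: 3 + 1 = 4.
S5 applies (level before this adjustment is 4 < 7, so +1): 4 + 1 = 5.
Final offense level: 5.
Criminal history: 17 prior points → Category 5 (17+).
Level 5 falls in the 3-7 band.
Grid: Level 3-7 × Category 5 = 39-50 months.

39-50 months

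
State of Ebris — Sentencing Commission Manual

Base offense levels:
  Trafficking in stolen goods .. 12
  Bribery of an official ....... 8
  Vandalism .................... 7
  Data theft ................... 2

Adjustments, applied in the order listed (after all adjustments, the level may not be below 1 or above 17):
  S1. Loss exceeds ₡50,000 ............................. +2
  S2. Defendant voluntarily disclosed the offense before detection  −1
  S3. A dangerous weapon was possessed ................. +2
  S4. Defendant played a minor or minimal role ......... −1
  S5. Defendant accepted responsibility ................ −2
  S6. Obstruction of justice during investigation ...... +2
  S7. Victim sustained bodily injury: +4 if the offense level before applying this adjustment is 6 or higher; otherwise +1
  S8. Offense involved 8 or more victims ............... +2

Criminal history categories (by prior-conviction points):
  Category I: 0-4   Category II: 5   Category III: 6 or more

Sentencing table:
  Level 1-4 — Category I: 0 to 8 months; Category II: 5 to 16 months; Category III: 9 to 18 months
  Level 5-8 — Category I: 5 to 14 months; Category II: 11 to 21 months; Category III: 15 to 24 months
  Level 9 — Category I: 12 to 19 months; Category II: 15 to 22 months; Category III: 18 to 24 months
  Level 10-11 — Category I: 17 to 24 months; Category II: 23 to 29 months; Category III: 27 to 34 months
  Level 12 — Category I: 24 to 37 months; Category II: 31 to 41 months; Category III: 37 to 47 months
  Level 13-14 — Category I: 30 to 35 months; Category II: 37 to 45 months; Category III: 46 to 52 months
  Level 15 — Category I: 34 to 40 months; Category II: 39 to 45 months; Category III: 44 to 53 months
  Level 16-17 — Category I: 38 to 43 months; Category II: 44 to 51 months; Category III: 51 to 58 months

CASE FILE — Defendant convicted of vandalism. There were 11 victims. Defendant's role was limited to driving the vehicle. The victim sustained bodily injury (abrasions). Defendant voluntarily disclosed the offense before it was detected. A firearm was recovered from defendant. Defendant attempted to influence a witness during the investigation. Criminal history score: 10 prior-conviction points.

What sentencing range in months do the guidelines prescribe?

Base offense level for vandalism: 7.
S2 applies: 7 − 1 = 6.
S3 applies: 6 + 2 = 8.
S4 applies: 8 − 1 = 7.
S6 applies: 7 + 2 = 9.
S7 applies (level before this adjustment is 9 ≥ 6, so +4): 9 + 4 = 13.
S8 applies: 13 + 2 = 15.
Final offense level: 15.
Criminal history: 10 prior points → Category III (6+).
Level 15 falls in the 15 band.
Grid: Level 15 × Category III = 44-53 months.

44-53 months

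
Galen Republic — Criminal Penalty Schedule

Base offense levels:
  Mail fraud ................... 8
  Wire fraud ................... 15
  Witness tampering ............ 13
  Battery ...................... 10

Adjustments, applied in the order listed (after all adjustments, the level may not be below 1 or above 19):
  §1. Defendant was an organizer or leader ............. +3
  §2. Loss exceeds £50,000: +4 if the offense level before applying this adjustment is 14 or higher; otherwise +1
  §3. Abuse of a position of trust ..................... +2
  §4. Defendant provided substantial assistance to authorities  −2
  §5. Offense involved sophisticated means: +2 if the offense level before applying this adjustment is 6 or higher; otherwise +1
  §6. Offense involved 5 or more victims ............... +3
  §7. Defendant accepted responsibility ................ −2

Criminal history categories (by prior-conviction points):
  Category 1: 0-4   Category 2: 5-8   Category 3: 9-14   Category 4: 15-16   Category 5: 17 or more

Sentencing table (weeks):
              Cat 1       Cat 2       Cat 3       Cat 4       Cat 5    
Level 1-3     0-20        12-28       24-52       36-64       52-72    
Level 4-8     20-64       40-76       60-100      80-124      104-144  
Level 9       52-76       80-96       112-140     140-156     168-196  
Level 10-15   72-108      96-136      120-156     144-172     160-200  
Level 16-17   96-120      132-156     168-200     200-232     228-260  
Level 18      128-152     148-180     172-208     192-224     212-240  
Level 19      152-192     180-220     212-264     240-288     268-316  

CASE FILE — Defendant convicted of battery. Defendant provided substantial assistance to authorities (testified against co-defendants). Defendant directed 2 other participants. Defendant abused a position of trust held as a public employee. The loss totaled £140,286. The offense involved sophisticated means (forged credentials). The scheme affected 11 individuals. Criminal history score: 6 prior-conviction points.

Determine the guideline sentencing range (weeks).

180-220 weeks

Base offense level for battery: 10.
§1 applies: 10 + 3 = 13.
§2 applies (level before this adjustment is 13 < 14, so +1): 13 + 1 = 14.
§3 applies: 14 + 2 = 16.
§4 applies: 16 − 2 = 14.
§5 applies (level before this adjustment is 14 ≥ 6, so +2): 14 + 2 = 16.
§6 applies: 16 + 3 = 19.
Final offense level: 19.
Criminal history: 6 prior points → Category 2 (5-8).
Level 19 falls in the 19 band.
Grid: Level 19 × Category 2 = 180-220 weeks.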